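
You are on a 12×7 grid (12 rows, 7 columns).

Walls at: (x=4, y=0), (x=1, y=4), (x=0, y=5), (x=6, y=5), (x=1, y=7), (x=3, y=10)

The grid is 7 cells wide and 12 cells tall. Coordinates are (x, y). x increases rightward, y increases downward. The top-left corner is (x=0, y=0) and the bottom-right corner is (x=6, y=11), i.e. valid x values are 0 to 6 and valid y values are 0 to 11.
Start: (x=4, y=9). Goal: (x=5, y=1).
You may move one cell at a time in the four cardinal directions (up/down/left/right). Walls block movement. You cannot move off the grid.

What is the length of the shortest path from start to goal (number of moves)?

BFS from (x=4, y=9) until reaching (x=5, y=1):
  Distance 0: (x=4, y=9)
  Distance 1: (x=4, y=8), (x=3, y=9), (x=5, y=9), (x=4, y=10)
  Distance 2: (x=4, y=7), (x=3, y=8), (x=5, y=8), (x=2, y=9), (x=6, y=9), (x=5, y=10), (x=4, y=11)
  Distance 3: (x=4, y=6), (x=3, y=7), (x=5, y=7), (x=2, y=8), (x=6, y=8), (x=1, y=9), (x=2, y=10), (x=6, y=10), (x=3, y=11), (x=5, y=11)
  Distance 4: (x=4, y=5), (x=3, y=6), (x=5, y=6), (x=2, y=7), (x=6, y=7), (x=1, y=8), (x=0, y=9), (x=1, y=10), (x=2, y=11), (x=6, y=11)
  Distance 5: (x=4, y=4), (x=3, y=5), (x=5, y=5), (x=2, y=6), (x=6, y=6), (x=0, y=8), (x=0, y=10), (x=1, y=11)
  Distance 6: (x=4, y=3), (x=3, y=4), (x=5, y=4), (x=2, y=5), (x=1, y=6), (x=0, y=7), (x=0, y=11)
  Distance 7: (x=4, y=2), (x=3, y=3), (x=5, y=3), (x=2, y=4), (x=6, y=4), (x=1, y=5), (x=0, y=6)
  Distance 8: (x=4, y=1), (x=3, y=2), (x=5, y=2), (x=2, y=3), (x=6, y=3)
  Distance 9: (x=3, y=1), (x=5, y=1), (x=2, y=2), (x=6, y=2), (x=1, y=3)  <- goal reached here
One shortest path (9 moves): (x=4, y=9) -> (x=5, y=9) -> (x=5, y=8) -> (x=5, y=7) -> (x=5, y=6) -> (x=5, y=5) -> (x=5, y=4) -> (x=5, y=3) -> (x=5, y=2) -> (x=5, y=1)

Answer: Shortest path length: 9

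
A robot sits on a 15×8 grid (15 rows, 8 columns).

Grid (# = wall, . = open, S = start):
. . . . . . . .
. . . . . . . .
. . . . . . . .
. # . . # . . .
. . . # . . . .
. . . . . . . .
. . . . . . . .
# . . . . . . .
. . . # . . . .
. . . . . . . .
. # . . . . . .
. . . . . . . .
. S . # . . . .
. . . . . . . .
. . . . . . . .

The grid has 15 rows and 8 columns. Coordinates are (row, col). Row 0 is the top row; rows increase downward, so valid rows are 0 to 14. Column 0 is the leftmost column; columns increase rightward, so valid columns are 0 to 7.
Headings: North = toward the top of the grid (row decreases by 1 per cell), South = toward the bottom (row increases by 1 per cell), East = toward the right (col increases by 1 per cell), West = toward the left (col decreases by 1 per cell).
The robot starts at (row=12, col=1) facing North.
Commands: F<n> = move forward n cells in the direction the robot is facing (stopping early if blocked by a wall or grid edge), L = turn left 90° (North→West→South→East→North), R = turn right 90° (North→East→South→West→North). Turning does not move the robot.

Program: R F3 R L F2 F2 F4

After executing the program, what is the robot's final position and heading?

Answer: Final position: (row=12, col=2), facing East

Derivation:
Start: (row=12, col=1), facing North
  R: turn right, now facing East
  F3: move forward 1/3 (blocked), now at (row=12, col=2)
  R: turn right, now facing South
  L: turn left, now facing East
  F2: move forward 0/2 (blocked), now at (row=12, col=2)
  F2: move forward 0/2 (blocked), now at (row=12, col=2)
  F4: move forward 0/4 (blocked), now at (row=12, col=2)
Final: (row=12, col=2), facing East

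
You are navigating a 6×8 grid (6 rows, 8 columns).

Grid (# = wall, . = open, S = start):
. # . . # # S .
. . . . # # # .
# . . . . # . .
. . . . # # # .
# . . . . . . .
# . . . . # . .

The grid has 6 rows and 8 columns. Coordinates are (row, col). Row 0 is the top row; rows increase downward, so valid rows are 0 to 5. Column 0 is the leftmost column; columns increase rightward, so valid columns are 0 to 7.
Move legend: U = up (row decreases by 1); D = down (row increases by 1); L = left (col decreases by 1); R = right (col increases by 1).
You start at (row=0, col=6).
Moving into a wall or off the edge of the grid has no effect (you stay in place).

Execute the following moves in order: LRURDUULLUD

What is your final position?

Start: (row=0, col=6)
  L (left): blocked, stay at (row=0, col=6)
  R (right): (row=0, col=6) -> (row=0, col=7)
  U (up): blocked, stay at (row=0, col=7)
  R (right): blocked, stay at (row=0, col=7)
  D (down): (row=0, col=7) -> (row=1, col=7)
  U (up): (row=1, col=7) -> (row=0, col=7)
  U (up): blocked, stay at (row=0, col=7)
  L (left): (row=0, col=7) -> (row=0, col=6)
  L (left): blocked, stay at (row=0, col=6)
  U (up): blocked, stay at (row=0, col=6)
  D (down): blocked, stay at (row=0, col=6)
Final: (row=0, col=6)

Answer: Final position: (row=0, col=6)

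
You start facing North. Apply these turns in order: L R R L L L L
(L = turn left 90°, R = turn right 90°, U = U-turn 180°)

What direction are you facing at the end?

Answer: Final heading: East

Derivation:
Start: North
  L (left (90° counter-clockwise)) -> West
  R (right (90° clockwise)) -> North
  R (right (90° clockwise)) -> East
  L (left (90° counter-clockwise)) -> North
  L (left (90° counter-clockwise)) -> West
  L (left (90° counter-clockwise)) -> South
  L (left (90° counter-clockwise)) -> East
Final: East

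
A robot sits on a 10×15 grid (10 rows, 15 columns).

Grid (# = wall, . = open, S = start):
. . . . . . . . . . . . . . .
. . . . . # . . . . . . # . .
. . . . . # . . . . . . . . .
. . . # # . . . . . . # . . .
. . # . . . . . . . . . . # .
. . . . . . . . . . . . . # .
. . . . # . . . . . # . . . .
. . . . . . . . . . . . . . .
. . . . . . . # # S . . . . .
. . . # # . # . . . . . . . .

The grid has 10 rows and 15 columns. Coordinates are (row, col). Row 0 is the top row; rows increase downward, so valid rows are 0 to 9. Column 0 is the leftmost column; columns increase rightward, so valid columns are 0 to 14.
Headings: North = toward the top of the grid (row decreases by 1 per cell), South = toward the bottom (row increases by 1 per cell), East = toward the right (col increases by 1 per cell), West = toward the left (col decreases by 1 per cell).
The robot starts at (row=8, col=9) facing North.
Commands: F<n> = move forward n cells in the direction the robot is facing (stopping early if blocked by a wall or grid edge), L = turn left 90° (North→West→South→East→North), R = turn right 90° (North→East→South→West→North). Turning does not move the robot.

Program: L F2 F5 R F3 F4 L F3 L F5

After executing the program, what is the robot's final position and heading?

Start: (row=8, col=9), facing North
  L: turn left, now facing West
  F2: move forward 0/2 (blocked), now at (row=8, col=9)
  F5: move forward 0/5 (blocked), now at (row=8, col=9)
  R: turn right, now facing North
  F3: move forward 3, now at (row=5, col=9)
  F4: move forward 4, now at (row=1, col=9)
  L: turn left, now facing West
  F3: move forward 3, now at (row=1, col=6)
  L: turn left, now facing South
  F5: move forward 5, now at (row=6, col=6)
Final: (row=6, col=6), facing South

Answer: Final position: (row=6, col=6), facing South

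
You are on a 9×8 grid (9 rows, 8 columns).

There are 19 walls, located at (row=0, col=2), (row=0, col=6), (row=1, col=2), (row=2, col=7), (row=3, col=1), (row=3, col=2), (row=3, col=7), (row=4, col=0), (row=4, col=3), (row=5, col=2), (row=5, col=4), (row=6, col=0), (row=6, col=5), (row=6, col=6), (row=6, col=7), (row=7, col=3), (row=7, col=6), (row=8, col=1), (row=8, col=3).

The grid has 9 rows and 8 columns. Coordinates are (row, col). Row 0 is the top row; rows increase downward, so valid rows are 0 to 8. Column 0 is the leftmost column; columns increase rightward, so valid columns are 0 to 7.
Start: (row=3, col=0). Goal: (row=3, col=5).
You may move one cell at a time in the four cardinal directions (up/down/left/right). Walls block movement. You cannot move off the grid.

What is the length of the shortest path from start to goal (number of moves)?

Answer: Shortest path length: 7

Derivation:
BFS from (row=3, col=0) until reaching (row=3, col=5):
  Distance 0: (row=3, col=0)
  Distance 1: (row=2, col=0)
  Distance 2: (row=1, col=0), (row=2, col=1)
  Distance 3: (row=0, col=0), (row=1, col=1), (row=2, col=2)
  Distance 4: (row=0, col=1), (row=2, col=3)
  Distance 5: (row=1, col=3), (row=2, col=4), (row=3, col=3)
  Distance 6: (row=0, col=3), (row=1, col=4), (row=2, col=5), (row=3, col=4)
  Distance 7: (row=0, col=4), (row=1, col=5), (row=2, col=6), (row=3, col=5), (row=4, col=4)  <- goal reached here
One shortest path (7 moves): (row=3, col=0) -> (row=2, col=0) -> (row=2, col=1) -> (row=2, col=2) -> (row=2, col=3) -> (row=2, col=4) -> (row=2, col=5) -> (row=3, col=5)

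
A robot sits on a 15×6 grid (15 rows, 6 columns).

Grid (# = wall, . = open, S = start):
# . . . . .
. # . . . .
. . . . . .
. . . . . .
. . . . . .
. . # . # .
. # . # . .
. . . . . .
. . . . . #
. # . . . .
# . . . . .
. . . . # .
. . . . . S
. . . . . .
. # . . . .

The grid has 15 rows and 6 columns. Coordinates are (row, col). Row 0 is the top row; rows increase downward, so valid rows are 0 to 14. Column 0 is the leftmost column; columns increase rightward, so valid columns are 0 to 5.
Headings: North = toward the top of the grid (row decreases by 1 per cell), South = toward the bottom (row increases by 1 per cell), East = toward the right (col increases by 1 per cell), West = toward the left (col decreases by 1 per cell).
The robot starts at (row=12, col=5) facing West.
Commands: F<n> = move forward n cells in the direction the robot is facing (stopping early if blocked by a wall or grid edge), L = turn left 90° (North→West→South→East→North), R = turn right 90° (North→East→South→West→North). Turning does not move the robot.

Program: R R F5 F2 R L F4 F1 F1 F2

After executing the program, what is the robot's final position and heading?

Answer: Final position: (row=12, col=5), facing East

Derivation:
Start: (row=12, col=5), facing West
  R: turn right, now facing North
  R: turn right, now facing East
  F5: move forward 0/5 (blocked), now at (row=12, col=5)
  F2: move forward 0/2 (blocked), now at (row=12, col=5)
  R: turn right, now facing South
  L: turn left, now facing East
  F4: move forward 0/4 (blocked), now at (row=12, col=5)
  F1: move forward 0/1 (blocked), now at (row=12, col=5)
  F1: move forward 0/1 (blocked), now at (row=12, col=5)
  F2: move forward 0/2 (blocked), now at (row=12, col=5)
Final: (row=12, col=5), facing East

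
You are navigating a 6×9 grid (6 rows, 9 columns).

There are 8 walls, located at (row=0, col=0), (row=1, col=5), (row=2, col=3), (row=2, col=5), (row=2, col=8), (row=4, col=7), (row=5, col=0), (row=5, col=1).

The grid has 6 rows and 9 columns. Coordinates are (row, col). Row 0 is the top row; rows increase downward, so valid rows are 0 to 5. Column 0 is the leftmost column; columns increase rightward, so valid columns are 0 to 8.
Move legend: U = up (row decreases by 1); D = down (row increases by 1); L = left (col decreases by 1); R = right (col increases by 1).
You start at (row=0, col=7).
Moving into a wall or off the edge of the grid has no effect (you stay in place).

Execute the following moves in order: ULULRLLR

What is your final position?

Start: (row=0, col=7)
  U (up): blocked, stay at (row=0, col=7)
  L (left): (row=0, col=7) -> (row=0, col=6)
  U (up): blocked, stay at (row=0, col=6)
  L (left): (row=0, col=6) -> (row=0, col=5)
  R (right): (row=0, col=5) -> (row=0, col=6)
  L (left): (row=0, col=6) -> (row=0, col=5)
  L (left): (row=0, col=5) -> (row=0, col=4)
  R (right): (row=0, col=4) -> (row=0, col=5)
Final: (row=0, col=5)

Answer: Final position: (row=0, col=5)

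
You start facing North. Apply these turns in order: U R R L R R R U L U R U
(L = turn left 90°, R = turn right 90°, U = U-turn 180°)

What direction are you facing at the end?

Start: North
  U (U-turn (180°)) -> South
  R (right (90° clockwise)) -> West
  R (right (90° clockwise)) -> North
  L (left (90° counter-clockwise)) -> West
  R (right (90° clockwise)) -> North
  R (right (90° clockwise)) -> East
  R (right (90° clockwise)) -> South
  U (U-turn (180°)) -> North
  L (left (90° counter-clockwise)) -> West
  U (U-turn (180°)) -> East
  R (right (90° clockwise)) -> South
  U (U-turn (180°)) -> North
Final: North

Answer: Final heading: North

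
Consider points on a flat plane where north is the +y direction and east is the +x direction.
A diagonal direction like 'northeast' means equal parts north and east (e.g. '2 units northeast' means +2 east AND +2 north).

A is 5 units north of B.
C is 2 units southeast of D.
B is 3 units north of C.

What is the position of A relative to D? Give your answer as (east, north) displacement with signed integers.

Place D at the origin (east=0, north=0).
  C is 2 units southeast of D: delta (east=+2, north=-2); C at (east=2, north=-2).
  B is 3 units north of C: delta (east=+0, north=+3); B at (east=2, north=1).
  A is 5 units north of B: delta (east=+0, north=+5); A at (east=2, north=6).
Therefore A relative to D: (east=2, north=6).

Answer: A is at (east=2, north=6) relative to D.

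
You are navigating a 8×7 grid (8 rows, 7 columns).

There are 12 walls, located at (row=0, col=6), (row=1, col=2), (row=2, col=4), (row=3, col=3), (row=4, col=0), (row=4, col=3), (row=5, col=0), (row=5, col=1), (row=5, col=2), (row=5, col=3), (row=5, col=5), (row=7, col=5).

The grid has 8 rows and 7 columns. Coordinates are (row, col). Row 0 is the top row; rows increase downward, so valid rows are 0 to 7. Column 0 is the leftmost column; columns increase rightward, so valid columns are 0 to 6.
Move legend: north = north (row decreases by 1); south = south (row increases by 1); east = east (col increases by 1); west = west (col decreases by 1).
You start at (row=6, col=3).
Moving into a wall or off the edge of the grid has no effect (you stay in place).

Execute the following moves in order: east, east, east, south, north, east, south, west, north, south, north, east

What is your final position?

Start: (row=6, col=3)
  east (east): (row=6, col=3) -> (row=6, col=4)
  east (east): (row=6, col=4) -> (row=6, col=5)
  east (east): (row=6, col=5) -> (row=6, col=6)
  south (south): (row=6, col=6) -> (row=7, col=6)
  north (north): (row=7, col=6) -> (row=6, col=6)
  east (east): blocked, stay at (row=6, col=6)
  south (south): (row=6, col=6) -> (row=7, col=6)
  west (west): blocked, stay at (row=7, col=6)
  north (north): (row=7, col=6) -> (row=6, col=6)
  south (south): (row=6, col=6) -> (row=7, col=6)
  north (north): (row=7, col=6) -> (row=6, col=6)
  east (east): blocked, stay at (row=6, col=6)
Final: (row=6, col=6)

Answer: Final position: (row=6, col=6)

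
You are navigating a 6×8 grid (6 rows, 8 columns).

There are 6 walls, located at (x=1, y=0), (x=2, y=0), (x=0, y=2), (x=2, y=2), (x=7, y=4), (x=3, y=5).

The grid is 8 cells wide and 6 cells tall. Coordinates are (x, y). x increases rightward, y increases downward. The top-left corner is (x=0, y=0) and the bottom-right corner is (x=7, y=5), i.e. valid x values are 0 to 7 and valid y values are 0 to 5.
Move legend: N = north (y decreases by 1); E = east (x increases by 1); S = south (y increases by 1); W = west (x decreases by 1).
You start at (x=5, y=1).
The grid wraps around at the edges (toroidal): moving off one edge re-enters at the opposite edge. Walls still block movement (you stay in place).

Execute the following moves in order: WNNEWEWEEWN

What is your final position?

Start: (x=5, y=1)
  W (west): (x=5, y=1) -> (x=4, y=1)
  N (north): (x=4, y=1) -> (x=4, y=0)
  N (north): (x=4, y=0) -> (x=4, y=5)
  E (east): (x=4, y=5) -> (x=5, y=5)
  W (west): (x=5, y=5) -> (x=4, y=5)
  E (east): (x=4, y=5) -> (x=5, y=5)
  W (west): (x=5, y=5) -> (x=4, y=5)
  E (east): (x=4, y=5) -> (x=5, y=5)
  E (east): (x=5, y=5) -> (x=6, y=5)
  W (west): (x=6, y=5) -> (x=5, y=5)
  N (north): (x=5, y=5) -> (x=5, y=4)
Final: (x=5, y=4)

Answer: Final position: (x=5, y=4)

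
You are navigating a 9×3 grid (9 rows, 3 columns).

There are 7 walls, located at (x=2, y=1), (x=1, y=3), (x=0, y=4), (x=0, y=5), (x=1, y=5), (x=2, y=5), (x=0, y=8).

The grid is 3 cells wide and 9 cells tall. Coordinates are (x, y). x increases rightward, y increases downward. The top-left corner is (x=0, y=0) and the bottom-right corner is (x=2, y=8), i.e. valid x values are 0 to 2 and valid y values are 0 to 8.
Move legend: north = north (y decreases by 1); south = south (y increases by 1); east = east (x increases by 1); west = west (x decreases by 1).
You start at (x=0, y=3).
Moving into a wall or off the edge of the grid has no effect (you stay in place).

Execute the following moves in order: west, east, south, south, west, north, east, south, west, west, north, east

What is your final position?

Answer: Final position: (x=1, y=1)

Derivation:
Start: (x=0, y=3)
  west (west): blocked, stay at (x=0, y=3)
  east (east): blocked, stay at (x=0, y=3)
  south (south): blocked, stay at (x=0, y=3)
  south (south): blocked, stay at (x=0, y=3)
  west (west): blocked, stay at (x=0, y=3)
  north (north): (x=0, y=3) -> (x=0, y=2)
  east (east): (x=0, y=2) -> (x=1, y=2)
  south (south): blocked, stay at (x=1, y=2)
  west (west): (x=1, y=2) -> (x=0, y=2)
  west (west): blocked, stay at (x=0, y=2)
  north (north): (x=0, y=2) -> (x=0, y=1)
  east (east): (x=0, y=1) -> (x=1, y=1)
Final: (x=1, y=1)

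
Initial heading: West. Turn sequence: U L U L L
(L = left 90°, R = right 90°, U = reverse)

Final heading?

Start: West
  U (U-turn (180°)) -> East
  L (left (90° counter-clockwise)) -> North
  U (U-turn (180°)) -> South
  L (left (90° counter-clockwise)) -> East
  L (left (90° counter-clockwise)) -> North
Final: North

Answer: Final heading: North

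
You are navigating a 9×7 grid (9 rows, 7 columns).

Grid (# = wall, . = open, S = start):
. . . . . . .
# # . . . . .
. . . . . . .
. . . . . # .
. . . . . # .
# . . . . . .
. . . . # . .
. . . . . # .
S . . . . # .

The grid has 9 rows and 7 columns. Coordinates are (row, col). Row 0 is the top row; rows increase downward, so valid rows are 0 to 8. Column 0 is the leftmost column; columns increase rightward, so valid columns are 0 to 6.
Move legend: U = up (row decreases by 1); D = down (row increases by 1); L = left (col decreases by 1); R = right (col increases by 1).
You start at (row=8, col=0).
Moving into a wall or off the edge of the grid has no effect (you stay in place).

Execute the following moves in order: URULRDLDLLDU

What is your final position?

Answer: Final position: (row=7, col=0)

Derivation:
Start: (row=8, col=0)
  U (up): (row=8, col=0) -> (row=7, col=0)
  R (right): (row=7, col=0) -> (row=7, col=1)
  U (up): (row=7, col=1) -> (row=6, col=1)
  L (left): (row=6, col=1) -> (row=6, col=0)
  R (right): (row=6, col=0) -> (row=6, col=1)
  D (down): (row=6, col=1) -> (row=7, col=1)
  L (left): (row=7, col=1) -> (row=7, col=0)
  D (down): (row=7, col=0) -> (row=8, col=0)
  L (left): blocked, stay at (row=8, col=0)
  L (left): blocked, stay at (row=8, col=0)
  D (down): blocked, stay at (row=8, col=0)
  U (up): (row=8, col=0) -> (row=7, col=0)
Final: (row=7, col=0)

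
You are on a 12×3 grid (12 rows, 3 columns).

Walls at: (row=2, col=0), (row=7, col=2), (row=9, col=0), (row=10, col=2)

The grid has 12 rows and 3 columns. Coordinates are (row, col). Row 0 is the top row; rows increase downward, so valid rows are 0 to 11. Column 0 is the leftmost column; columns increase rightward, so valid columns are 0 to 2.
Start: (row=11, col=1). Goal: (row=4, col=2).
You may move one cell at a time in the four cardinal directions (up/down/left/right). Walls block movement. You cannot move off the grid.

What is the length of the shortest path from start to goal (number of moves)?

Answer: Shortest path length: 8

Derivation:
BFS from (row=11, col=1) until reaching (row=4, col=2):
  Distance 0: (row=11, col=1)
  Distance 1: (row=10, col=1), (row=11, col=0), (row=11, col=2)
  Distance 2: (row=9, col=1), (row=10, col=0)
  Distance 3: (row=8, col=1), (row=9, col=2)
  Distance 4: (row=7, col=1), (row=8, col=0), (row=8, col=2)
  Distance 5: (row=6, col=1), (row=7, col=0)
  Distance 6: (row=5, col=1), (row=6, col=0), (row=6, col=2)
  Distance 7: (row=4, col=1), (row=5, col=0), (row=5, col=2)
  Distance 8: (row=3, col=1), (row=4, col=0), (row=4, col=2)  <- goal reached here
One shortest path (8 moves): (row=11, col=1) -> (row=10, col=1) -> (row=9, col=1) -> (row=8, col=1) -> (row=7, col=1) -> (row=6, col=1) -> (row=6, col=2) -> (row=5, col=2) -> (row=4, col=2)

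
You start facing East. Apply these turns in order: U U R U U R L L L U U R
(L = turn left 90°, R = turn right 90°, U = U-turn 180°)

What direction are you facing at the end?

Answer: Final heading: East

Derivation:
Start: East
  U (U-turn (180°)) -> West
  U (U-turn (180°)) -> East
  R (right (90° clockwise)) -> South
  U (U-turn (180°)) -> North
  U (U-turn (180°)) -> South
  R (right (90° clockwise)) -> West
  L (left (90° counter-clockwise)) -> South
  L (left (90° counter-clockwise)) -> East
  L (left (90° counter-clockwise)) -> North
  U (U-turn (180°)) -> South
  U (U-turn (180°)) -> North
  R (right (90° clockwise)) -> East
Final: East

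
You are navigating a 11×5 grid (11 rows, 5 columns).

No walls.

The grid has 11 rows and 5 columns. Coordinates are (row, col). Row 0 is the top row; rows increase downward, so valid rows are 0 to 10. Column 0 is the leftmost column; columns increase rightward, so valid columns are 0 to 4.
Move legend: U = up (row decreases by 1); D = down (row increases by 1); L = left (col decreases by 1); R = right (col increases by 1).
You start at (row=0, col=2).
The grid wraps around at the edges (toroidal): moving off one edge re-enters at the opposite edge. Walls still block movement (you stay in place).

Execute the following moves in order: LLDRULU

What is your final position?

Answer: Final position: (row=10, col=0)

Derivation:
Start: (row=0, col=2)
  L (left): (row=0, col=2) -> (row=0, col=1)
  L (left): (row=0, col=1) -> (row=0, col=0)
  D (down): (row=0, col=0) -> (row=1, col=0)
  R (right): (row=1, col=0) -> (row=1, col=1)
  U (up): (row=1, col=1) -> (row=0, col=1)
  L (left): (row=0, col=1) -> (row=0, col=0)
  U (up): (row=0, col=0) -> (row=10, col=0)
Final: (row=10, col=0)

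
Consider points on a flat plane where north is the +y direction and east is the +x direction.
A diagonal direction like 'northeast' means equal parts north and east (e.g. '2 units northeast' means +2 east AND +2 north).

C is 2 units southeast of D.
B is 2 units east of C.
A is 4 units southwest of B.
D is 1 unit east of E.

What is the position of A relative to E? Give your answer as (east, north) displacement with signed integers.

Place E at the origin (east=0, north=0).
  D is 1 unit east of E: delta (east=+1, north=+0); D at (east=1, north=0).
  C is 2 units southeast of D: delta (east=+2, north=-2); C at (east=3, north=-2).
  B is 2 units east of C: delta (east=+2, north=+0); B at (east=5, north=-2).
  A is 4 units southwest of B: delta (east=-4, north=-4); A at (east=1, north=-6).
Therefore A relative to E: (east=1, north=-6).

Answer: A is at (east=1, north=-6) relative to E.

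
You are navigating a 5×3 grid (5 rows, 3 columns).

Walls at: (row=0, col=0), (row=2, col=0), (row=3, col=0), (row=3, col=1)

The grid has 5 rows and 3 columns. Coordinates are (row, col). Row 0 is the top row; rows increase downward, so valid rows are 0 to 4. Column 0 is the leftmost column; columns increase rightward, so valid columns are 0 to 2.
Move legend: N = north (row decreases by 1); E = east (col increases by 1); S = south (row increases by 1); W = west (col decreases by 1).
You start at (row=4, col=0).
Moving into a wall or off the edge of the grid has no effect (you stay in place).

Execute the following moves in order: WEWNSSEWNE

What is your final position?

Answer: Final position: (row=4, col=1)

Derivation:
Start: (row=4, col=0)
  W (west): blocked, stay at (row=4, col=0)
  E (east): (row=4, col=0) -> (row=4, col=1)
  W (west): (row=4, col=1) -> (row=4, col=0)
  N (north): blocked, stay at (row=4, col=0)
  S (south): blocked, stay at (row=4, col=0)
  S (south): blocked, stay at (row=4, col=0)
  E (east): (row=4, col=0) -> (row=4, col=1)
  W (west): (row=4, col=1) -> (row=4, col=0)
  N (north): blocked, stay at (row=4, col=0)
  E (east): (row=4, col=0) -> (row=4, col=1)
Final: (row=4, col=1)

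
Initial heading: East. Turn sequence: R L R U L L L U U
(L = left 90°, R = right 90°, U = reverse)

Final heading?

Answer: Final heading: East

Derivation:
Start: East
  R (right (90° clockwise)) -> South
  L (left (90° counter-clockwise)) -> East
  R (right (90° clockwise)) -> South
  U (U-turn (180°)) -> North
  L (left (90° counter-clockwise)) -> West
  L (left (90° counter-clockwise)) -> South
  L (left (90° counter-clockwise)) -> East
  U (U-turn (180°)) -> West
  U (U-turn (180°)) -> East
Final: East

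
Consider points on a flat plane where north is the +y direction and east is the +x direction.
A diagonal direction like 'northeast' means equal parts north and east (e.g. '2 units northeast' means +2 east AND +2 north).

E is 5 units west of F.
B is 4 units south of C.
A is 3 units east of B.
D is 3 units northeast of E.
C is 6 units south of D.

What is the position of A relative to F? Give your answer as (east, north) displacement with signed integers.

Place F at the origin (east=0, north=0).
  E is 5 units west of F: delta (east=-5, north=+0); E at (east=-5, north=0).
  D is 3 units northeast of E: delta (east=+3, north=+3); D at (east=-2, north=3).
  C is 6 units south of D: delta (east=+0, north=-6); C at (east=-2, north=-3).
  B is 4 units south of C: delta (east=+0, north=-4); B at (east=-2, north=-7).
  A is 3 units east of B: delta (east=+3, north=+0); A at (east=1, north=-7).
Therefore A relative to F: (east=1, north=-7).

Answer: A is at (east=1, north=-7) relative to F.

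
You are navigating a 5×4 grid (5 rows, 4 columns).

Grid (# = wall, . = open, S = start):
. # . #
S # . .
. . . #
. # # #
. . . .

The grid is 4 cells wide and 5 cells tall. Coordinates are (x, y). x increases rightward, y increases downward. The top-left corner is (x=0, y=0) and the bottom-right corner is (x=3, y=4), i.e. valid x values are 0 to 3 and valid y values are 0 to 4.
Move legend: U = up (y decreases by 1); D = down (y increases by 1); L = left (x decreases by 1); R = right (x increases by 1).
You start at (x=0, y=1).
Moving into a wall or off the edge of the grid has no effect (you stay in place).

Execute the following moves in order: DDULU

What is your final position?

Start: (x=0, y=1)
  D (down): (x=0, y=1) -> (x=0, y=2)
  D (down): (x=0, y=2) -> (x=0, y=3)
  U (up): (x=0, y=3) -> (x=0, y=2)
  L (left): blocked, stay at (x=0, y=2)
  U (up): (x=0, y=2) -> (x=0, y=1)
Final: (x=0, y=1)

Answer: Final position: (x=0, y=1)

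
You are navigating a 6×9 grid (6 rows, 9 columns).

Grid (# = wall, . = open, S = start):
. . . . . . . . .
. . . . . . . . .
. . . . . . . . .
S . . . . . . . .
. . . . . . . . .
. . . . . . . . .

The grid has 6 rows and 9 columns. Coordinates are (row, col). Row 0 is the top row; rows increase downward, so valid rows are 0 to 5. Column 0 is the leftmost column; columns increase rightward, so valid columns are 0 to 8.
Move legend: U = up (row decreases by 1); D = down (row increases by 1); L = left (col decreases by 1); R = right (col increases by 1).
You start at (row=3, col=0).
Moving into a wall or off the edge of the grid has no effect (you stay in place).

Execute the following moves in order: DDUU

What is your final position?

Start: (row=3, col=0)
  D (down): (row=3, col=0) -> (row=4, col=0)
  D (down): (row=4, col=0) -> (row=5, col=0)
  U (up): (row=5, col=0) -> (row=4, col=0)
  U (up): (row=4, col=0) -> (row=3, col=0)
Final: (row=3, col=0)

Answer: Final position: (row=3, col=0)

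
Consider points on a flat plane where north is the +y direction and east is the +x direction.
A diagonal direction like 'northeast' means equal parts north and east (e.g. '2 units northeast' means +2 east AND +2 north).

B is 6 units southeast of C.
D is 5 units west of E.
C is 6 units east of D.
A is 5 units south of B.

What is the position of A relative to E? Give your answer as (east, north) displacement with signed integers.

Place E at the origin (east=0, north=0).
  D is 5 units west of E: delta (east=-5, north=+0); D at (east=-5, north=0).
  C is 6 units east of D: delta (east=+6, north=+0); C at (east=1, north=0).
  B is 6 units southeast of C: delta (east=+6, north=-6); B at (east=7, north=-6).
  A is 5 units south of B: delta (east=+0, north=-5); A at (east=7, north=-11).
Therefore A relative to E: (east=7, north=-11).

Answer: A is at (east=7, north=-11) relative to E.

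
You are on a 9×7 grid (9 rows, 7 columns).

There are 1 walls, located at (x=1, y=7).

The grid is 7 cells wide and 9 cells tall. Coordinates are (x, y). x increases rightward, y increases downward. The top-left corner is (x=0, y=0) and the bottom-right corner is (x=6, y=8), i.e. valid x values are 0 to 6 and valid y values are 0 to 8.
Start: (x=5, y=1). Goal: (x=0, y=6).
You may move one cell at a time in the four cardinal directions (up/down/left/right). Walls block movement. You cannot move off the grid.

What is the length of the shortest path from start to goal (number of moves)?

BFS from (x=5, y=1) until reaching (x=0, y=6):
  Distance 0: (x=5, y=1)
  Distance 1: (x=5, y=0), (x=4, y=1), (x=6, y=1), (x=5, y=2)
  Distance 2: (x=4, y=0), (x=6, y=0), (x=3, y=1), (x=4, y=2), (x=6, y=2), (x=5, y=3)
  Distance 3: (x=3, y=0), (x=2, y=1), (x=3, y=2), (x=4, y=3), (x=6, y=3), (x=5, y=4)
  Distance 4: (x=2, y=0), (x=1, y=1), (x=2, y=2), (x=3, y=3), (x=4, y=4), (x=6, y=4), (x=5, y=5)
  Distance 5: (x=1, y=0), (x=0, y=1), (x=1, y=2), (x=2, y=3), (x=3, y=4), (x=4, y=5), (x=6, y=5), (x=5, y=6)
  Distance 6: (x=0, y=0), (x=0, y=2), (x=1, y=3), (x=2, y=4), (x=3, y=5), (x=4, y=6), (x=6, y=6), (x=5, y=7)
  Distance 7: (x=0, y=3), (x=1, y=4), (x=2, y=5), (x=3, y=6), (x=4, y=7), (x=6, y=7), (x=5, y=8)
  Distance 8: (x=0, y=4), (x=1, y=5), (x=2, y=6), (x=3, y=7), (x=4, y=8), (x=6, y=8)
  Distance 9: (x=0, y=5), (x=1, y=6), (x=2, y=7), (x=3, y=8)
  Distance 10: (x=0, y=6), (x=2, y=8)  <- goal reached here
One shortest path (10 moves): (x=5, y=1) -> (x=4, y=1) -> (x=3, y=1) -> (x=2, y=1) -> (x=1, y=1) -> (x=0, y=1) -> (x=0, y=2) -> (x=0, y=3) -> (x=0, y=4) -> (x=0, y=5) -> (x=0, y=6)

Answer: Shortest path length: 10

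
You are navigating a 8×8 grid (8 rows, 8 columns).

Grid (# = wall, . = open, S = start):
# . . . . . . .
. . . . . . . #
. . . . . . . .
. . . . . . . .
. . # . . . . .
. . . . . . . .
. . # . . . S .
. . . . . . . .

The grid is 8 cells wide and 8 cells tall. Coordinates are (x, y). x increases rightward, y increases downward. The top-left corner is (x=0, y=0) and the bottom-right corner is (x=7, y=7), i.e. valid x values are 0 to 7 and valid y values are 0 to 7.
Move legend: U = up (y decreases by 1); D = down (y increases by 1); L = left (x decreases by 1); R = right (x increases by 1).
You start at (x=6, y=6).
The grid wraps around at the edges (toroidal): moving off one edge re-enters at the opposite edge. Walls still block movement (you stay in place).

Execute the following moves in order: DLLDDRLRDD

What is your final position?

Answer: Final position: (x=5, y=3)

Derivation:
Start: (x=6, y=6)
  D (down): (x=6, y=6) -> (x=6, y=7)
  L (left): (x=6, y=7) -> (x=5, y=7)
  L (left): (x=5, y=7) -> (x=4, y=7)
  D (down): (x=4, y=7) -> (x=4, y=0)
  D (down): (x=4, y=0) -> (x=4, y=1)
  R (right): (x=4, y=1) -> (x=5, y=1)
  L (left): (x=5, y=1) -> (x=4, y=1)
  R (right): (x=4, y=1) -> (x=5, y=1)
  D (down): (x=5, y=1) -> (x=5, y=2)
  D (down): (x=5, y=2) -> (x=5, y=3)
Final: (x=5, y=3)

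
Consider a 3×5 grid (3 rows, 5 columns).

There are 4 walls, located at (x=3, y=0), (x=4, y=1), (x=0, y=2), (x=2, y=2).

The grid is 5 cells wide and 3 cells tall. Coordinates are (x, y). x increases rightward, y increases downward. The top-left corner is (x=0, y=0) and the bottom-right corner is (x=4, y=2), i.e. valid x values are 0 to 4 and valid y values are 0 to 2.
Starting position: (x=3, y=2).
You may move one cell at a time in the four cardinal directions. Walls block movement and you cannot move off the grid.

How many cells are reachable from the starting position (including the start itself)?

Answer: Reachable cells: 10

Derivation:
BFS flood-fill from (x=3, y=2):
  Distance 0: (x=3, y=2)
  Distance 1: (x=3, y=1), (x=4, y=2)
  Distance 2: (x=2, y=1)
  Distance 3: (x=2, y=0), (x=1, y=1)
  Distance 4: (x=1, y=0), (x=0, y=1), (x=1, y=2)
  Distance 5: (x=0, y=0)
Total reachable: 10 (grid has 11 open cells total)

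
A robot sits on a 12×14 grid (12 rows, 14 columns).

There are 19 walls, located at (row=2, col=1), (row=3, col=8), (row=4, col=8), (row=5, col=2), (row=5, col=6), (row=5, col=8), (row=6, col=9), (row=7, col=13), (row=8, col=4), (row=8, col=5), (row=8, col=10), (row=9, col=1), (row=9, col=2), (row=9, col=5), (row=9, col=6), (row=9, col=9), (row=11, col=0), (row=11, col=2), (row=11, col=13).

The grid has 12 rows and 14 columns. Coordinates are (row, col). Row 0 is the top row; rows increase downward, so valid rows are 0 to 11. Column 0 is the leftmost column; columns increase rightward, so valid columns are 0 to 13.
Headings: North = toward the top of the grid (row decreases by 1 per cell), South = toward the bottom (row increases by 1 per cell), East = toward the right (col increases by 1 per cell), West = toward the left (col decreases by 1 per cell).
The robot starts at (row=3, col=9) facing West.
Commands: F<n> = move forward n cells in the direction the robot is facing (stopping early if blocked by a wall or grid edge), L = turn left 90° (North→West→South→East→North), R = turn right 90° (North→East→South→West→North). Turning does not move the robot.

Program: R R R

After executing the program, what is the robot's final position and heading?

Start: (row=3, col=9), facing West
  R: turn right, now facing North
  R: turn right, now facing East
  R: turn right, now facing South
Final: (row=3, col=9), facing South

Answer: Final position: (row=3, col=9), facing South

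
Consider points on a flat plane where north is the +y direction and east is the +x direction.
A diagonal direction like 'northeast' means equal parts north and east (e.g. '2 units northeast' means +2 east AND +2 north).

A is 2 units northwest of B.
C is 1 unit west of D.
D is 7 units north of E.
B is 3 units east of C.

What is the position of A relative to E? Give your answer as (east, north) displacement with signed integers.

Place E at the origin (east=0, north=0).
  D is 7 units north of E: delta (east=+0, north=+7); D at (east=0, north=7).
  C is 1 unit west of D: delta (east=-1, north=+0); C at (east=-1, north=7).
  B is 3 units east of C: delta (east=+3, north=+0); B at (east=2, north=7).
  A is 2 units northwest of B: delta (east=-2, north=+2); A at (east=0, north=9).
Therefore A relative to E: (east=0, north=9).

Answer: A is at (east=0, north=9) relative to E.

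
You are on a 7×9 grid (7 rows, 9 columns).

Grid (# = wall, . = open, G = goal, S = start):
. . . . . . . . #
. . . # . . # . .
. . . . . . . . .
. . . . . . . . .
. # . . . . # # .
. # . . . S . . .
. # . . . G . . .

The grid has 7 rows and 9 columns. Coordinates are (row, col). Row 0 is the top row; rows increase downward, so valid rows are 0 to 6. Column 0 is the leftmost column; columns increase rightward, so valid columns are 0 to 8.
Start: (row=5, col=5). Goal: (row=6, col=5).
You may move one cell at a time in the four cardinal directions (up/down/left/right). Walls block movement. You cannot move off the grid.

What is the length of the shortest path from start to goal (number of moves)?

Answer: Shortest path length: 1

Derivation:
BFS from (row=5, col=5) until reaching (row=6, col=5):
  Distance 0: (row=5, col=5)
  Distance 1: (row=4, col=5), (row=5, col=4), (row=5, col=6), (row=6, col=5)  <- goal reached here
One shortest path (1 moves): (row=5, col=5) -> (row=6, col=5)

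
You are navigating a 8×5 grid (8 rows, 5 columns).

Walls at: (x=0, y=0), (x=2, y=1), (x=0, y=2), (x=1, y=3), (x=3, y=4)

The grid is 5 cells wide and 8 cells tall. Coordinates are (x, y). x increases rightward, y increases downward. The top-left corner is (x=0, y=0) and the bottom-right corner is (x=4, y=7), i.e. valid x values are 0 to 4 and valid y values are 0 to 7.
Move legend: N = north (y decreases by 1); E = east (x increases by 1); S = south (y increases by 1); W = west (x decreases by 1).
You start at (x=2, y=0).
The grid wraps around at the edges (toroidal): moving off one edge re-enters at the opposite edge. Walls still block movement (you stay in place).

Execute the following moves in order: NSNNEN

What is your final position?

Start: (x=2, y=0)
  N (north): (x=2, y=0) -> (x=2, y=7)
  S (south): (x=2, y=7) -> (x=2, y=0)
  N (north): (x=2, y=0) -> (x=2, y=7)
  N (north): (x=2, y=7) -> (x=2, y=6)
  E (east): (x=2, y=6) -> (x=3, y=6)
  N (north): (x=3, y=6) -> (x=3, y=5)
Final: (x=3, y=5)

Answer: Final position: (x=3, y=5)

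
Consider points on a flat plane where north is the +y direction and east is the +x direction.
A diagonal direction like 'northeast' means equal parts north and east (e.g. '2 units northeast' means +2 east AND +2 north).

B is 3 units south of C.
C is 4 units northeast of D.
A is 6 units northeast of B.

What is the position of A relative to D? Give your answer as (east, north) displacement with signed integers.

Place D at the origin (east=0, north=0).
  C is 4 units northeast of D: delta (east=+4, north=+4); C at (east=4, north=4).
  B is 3 units south of C: delta (east=+0, north=-3); B at (east=4, north=1).
  A is 6 units northeast of B: delta (east=+6, north=+6); A at (east=10, north=7).
Therefore A relative to D: (east=10, north=7).

Answer: A is at (east=10, north=7) relative to D.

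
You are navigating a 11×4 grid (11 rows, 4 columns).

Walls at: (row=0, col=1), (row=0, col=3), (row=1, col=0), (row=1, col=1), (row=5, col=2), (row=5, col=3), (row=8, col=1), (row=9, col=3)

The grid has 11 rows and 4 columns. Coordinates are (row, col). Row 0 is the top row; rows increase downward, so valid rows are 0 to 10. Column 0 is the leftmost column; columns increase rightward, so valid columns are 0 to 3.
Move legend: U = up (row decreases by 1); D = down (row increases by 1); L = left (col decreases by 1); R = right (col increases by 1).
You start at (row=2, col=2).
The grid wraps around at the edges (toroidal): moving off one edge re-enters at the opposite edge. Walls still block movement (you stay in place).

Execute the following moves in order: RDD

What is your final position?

Answer: Final position: (row=4, col=3)

Derivation:
Start: (row=2, col=2)
  R (right): (row=2, col=2) -> (row=2, col=3)
  D (down): (row=2, col=3) -> (row=3, col=3)
  D (down): (row=3, col=3) -> (row=4, col=3)
Final: (row=4, col=3)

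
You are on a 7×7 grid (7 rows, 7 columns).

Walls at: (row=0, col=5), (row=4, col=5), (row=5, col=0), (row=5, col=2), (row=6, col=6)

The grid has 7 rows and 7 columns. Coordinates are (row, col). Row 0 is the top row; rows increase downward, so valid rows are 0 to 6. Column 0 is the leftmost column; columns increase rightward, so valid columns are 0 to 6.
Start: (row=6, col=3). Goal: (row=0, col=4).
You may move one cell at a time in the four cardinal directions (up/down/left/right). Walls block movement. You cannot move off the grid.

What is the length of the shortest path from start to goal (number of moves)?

BFS from (row=6, col=3) until reaching (row=0, col=4):
  Distance 0: (row=6, col=3)
  Distance 1: (row=5, col=3), (row=6, col=2), (row=6, col=4)
  Distance 2: (row=4, col=3), (row=5, col=4), (row=6, col=1), (row=6, col=5)
  Distance 3: (row=3, col=3), (row=4, col=2), (row=4, col=4), (row=5, col=1), (row=5, col=5), (row=6, col=0)
  Distance 4: (row=2, col=3), (row=3, col=2), (row=3, col=4), (row=4, col=1), (row=5, col=6)
  Distance 5: (row=1, col=3), (row=2, col=2), (row=2, col=4), (row=3, col=1), (row=3, col=5), (row=4, col=0), (row=4, col=6)
  Distance 6: (row=0, col=3), (row=1, col=2), (row=1, col=4), (row=2, col=1), (row=2, col=5), (row=3, col=0), (row=3, col=6)
  Distance 7: (row=0, col=2), (row=0, col=4), (row=1, col=1), (row=1, col=5), (row=2, col=0), (row=2, col=6)  <- goal reached here
One shortest path (7 moves): (row=6, col=3) -> (row=6, col=4) -> (row=5, col=4) -> (row=4, col=4) -> (row=3, col=4) -> (row=2, col=4) -> (row=1, col=4) -> (row=0, col=4)

Answer: Shortest path length: 7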